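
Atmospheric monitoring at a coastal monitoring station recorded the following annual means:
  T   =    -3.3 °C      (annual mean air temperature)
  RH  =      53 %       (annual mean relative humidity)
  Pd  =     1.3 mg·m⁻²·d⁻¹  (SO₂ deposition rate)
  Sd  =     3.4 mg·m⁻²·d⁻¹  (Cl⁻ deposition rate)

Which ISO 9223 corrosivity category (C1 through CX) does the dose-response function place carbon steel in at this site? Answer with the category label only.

carbon steel: T≤10 °C ⇒ hinge +0.150·(-3.3−10) = -1.9950
  Pd branch = 1.77·Pd^0.52·e^(0.02·RH+f) = 0.7964 μm/a
  Cl⁻ term: 0.102·3.4^0.62·exp(0.033·53+0.04·-3.3) = 1.097
  sum: 0.7964 + 1.097 → r_corr = 1.894 μm/a
ISO 9223 Table 2 (carbon steel): 1.3 < 1.89 ≤ 25 μm/a ⇒ C2

C2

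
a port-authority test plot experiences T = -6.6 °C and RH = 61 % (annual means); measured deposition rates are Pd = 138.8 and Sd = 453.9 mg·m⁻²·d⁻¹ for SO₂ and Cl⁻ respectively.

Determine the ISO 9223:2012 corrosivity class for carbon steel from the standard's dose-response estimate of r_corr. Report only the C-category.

C3

carbon steel: T≤10 °C ⇒ hinge +0.150·(-6.6−10) = -2.4900
  SO₂ term: 1.77·138.8^0.52·exp(0.02·61-2.4900) = 6.463
  Sd branch = 0.102·Sd^0.62·e^(0.033·RH+0.04·T) = 26.03 μm/a
  r_corr = 6.463 + 26.03 = 32.49 μm/a
ISO 9223 Table 2 (carbon steel): 25 < 32.5 ≤ 50 μm/a ⇒ C3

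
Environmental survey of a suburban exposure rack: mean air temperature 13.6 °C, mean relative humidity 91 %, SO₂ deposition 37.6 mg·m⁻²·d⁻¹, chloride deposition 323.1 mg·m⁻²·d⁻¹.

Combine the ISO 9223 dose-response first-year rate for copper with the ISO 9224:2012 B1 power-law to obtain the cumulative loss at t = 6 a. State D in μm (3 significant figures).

D(6) = 15.5 μm

copper: T>10 °C ⇒ hinge -0.080·(13.6−10) = -0.2880
  SO₂ term: 0.0053·37.6^0.26·exp(0.059·91-0.2880) = 2.19
  Cl⁻ term: 0.01025·323.1^0.27·exp(0.036·91+0.049·13.6) = 2.514
  r_corr = 2.19 + 2.514 = 4.704 μm/a
Long-term exponent b (ISO 9224 Table 2, B1) = 0.667
  D(6) = 4.704 × 6^0.667 = 4.704 × 3.304 = 15.54 μm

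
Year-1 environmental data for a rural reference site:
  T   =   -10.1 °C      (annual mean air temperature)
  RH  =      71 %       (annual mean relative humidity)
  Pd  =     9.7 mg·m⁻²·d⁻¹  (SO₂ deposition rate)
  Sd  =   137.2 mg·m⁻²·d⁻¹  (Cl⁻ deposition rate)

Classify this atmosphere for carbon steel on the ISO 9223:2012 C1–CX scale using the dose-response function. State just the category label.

C2

carbon steel: temperature factor f = +0.150·(-20.1) = -3.0150
  SO₂ term: 1.77·9.7^0.52·exp(0.02·71-3.0150) = 1.171
  Cl⁻ term: 0.102·137.2^0.62·exp(0.033·71+0.04·-10.1) = 14.99
  r_corr = 1.171 + 14.99 = 16.16 μm/a
ISO 9223 Table 2 (carbon steel): 1.3 < 16.2 ≤ 25 μm/a ⇒ C2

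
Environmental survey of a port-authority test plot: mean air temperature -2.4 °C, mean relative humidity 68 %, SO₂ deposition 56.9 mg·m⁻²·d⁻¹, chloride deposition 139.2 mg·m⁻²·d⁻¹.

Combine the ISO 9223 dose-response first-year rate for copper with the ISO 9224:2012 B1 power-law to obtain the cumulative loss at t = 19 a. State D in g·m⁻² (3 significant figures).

D(19) = 36.7 g·m⁻²

copper: T≤10 °C ⇒ hinge +0.126·(-2.4−10) = -1.5624
  sulphur-dioxide contribution → 0.1756 μm/a
  chloride contribution → 0.3996 μm/a
  ⇒ r_corr(copper) = 0.5751 μm/a
Long-term exponent b (ISO 9224 Table 2, B1) = 0.667
  D(19) = 0.5751 × 19^0.667 = 0.5751 × 7.127 = 4.099 μm
  Mass loss = 4.099 μm × 8.96 g/cm³ = 36.73 g·m⁻²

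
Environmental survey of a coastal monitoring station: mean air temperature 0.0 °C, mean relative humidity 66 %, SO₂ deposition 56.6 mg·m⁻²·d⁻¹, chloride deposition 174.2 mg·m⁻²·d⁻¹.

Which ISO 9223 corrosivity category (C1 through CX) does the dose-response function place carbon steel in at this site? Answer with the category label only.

carbon steel: temperature factor f = +0.150·(-10.0) = -1.5000
  sulphur-dioxide contribution → 12.06 μm/a
  chloride contribution → 22.08 μm/a
  ⇒ r_corr(carbon steel) = 34.13 μm/a
ISO 9223 Table 2 (carbon steel): 25 < 34.1 ≤ 50 μm/a ⇒ C3

C3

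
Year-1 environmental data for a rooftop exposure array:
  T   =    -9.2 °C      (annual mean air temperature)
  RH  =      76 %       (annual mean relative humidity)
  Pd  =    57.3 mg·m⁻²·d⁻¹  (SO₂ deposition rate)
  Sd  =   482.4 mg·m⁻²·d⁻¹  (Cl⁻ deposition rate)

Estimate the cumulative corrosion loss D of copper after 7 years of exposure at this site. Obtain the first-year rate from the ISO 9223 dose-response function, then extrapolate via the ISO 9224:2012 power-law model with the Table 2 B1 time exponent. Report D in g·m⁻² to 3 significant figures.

copper: temperature factor f = +0.126·(-19.2) = -2.4192
  Pd branch = 0.0053·Pd^0.26·e^(0.059·RH+f) = 0.1197 μm/a
  Cl⁻ term: 0.01025·482.4^0.27·exp(0.036·76+0.049·-9.2) = 0.5342
  sum: 0.1197 + 0.5342 → r_corr = 0.6539 μm/a
ISO 9224: D(t) = r_corr · t^b with b = 0.667 (copper, B1)
  D(7) = 0.6539 × 7^0.667 = 0.6539 × 3.662 = 2.394 μm
  Mass loss = 2.394 μm × 8.96 g/cm³ = 21.45 g·m⁻²

D(7) = 21.5 g·m⁻²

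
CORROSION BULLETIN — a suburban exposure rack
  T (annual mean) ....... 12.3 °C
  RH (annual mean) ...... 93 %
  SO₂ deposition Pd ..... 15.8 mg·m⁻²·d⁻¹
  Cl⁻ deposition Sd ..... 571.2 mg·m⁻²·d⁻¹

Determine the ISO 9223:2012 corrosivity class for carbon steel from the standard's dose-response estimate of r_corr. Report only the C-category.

CX

carbon steel: f(T) = -0.054·(T−10) [T>10 °C] = -0.1242
  SO₂ term: 1.77·15.8^0.52·exp(0.02·93-0.1242) = 42.18
  Cl⁻ term: 0.102·571.2^0.62·exp(0.033·93+0.04·12.3) = 183.8
  sum: 42.18 + 183.8 → r_corr = 226 μm/a
Category bounds: 200…700 μm/a bracket r_corr ⇒ CX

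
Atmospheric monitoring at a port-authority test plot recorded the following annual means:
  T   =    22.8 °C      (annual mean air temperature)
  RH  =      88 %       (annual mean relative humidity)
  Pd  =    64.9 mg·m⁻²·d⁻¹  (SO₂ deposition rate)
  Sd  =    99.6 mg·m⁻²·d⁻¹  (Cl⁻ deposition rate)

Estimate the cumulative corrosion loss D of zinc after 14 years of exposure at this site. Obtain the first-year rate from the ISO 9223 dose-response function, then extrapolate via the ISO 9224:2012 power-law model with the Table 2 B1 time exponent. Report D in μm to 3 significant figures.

D(14) = 44.9 μm

zinc: T>10 °C ⇒ hinge -0.071·(22.8−10) = -0.9088
  sulphur-dioxide contribution → 1.868 μm/a
  chloride contribution → 3.384 μm/a
  total first-year rate 5.252 μm/a
ISO 9224: D(t) = r_corr · t^b with b = 0.813 (zinc, B1)
  D(14) = 5.252 × 14^0.813 = 5.252 × 8.547 = 44.89 μm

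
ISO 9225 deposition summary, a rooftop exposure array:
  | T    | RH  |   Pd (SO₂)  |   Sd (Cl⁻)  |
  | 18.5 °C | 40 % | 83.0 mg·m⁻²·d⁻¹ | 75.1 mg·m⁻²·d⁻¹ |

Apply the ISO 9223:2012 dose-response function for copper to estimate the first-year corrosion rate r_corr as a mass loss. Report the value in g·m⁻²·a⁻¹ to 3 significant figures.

r_corr = 3.88 g·m⁻²·a⁻¹

copper: T>10 °C ⇒ hinge -0.080·(18.5−10) = -0.6800
  Pd branch = 0.0053·Pd^0.26·e^(0.059·RH+f) = 0.08971 μm/a
  Cl⁻ term: 0.01025·75.1^0.27·exp(0.036·40+0.049·18.5) = 0.3437
  r_corr = 0.08971 + 0.3437 = 0.4334 μm/a
Convert to mass loss: 0.4334 μm/a × 8.96 g/cm³ = 3.884 g·m⁻²·a⁻¹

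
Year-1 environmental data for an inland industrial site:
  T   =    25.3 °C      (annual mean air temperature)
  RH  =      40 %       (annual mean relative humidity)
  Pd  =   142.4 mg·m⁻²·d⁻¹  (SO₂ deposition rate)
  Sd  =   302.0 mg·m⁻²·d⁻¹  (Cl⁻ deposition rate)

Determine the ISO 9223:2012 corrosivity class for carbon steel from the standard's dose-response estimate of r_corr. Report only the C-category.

carbon steel: T>10 °C ⇒ hinge -0.054·(25.3−10) = -0.8262
  SO₂ term: 1.77·142.4^0.52·exp(0.02·40-0.8262) = 22.72
  Sd branch = 0.102·Sd^0.62·e^(0.033·RH+0.04·T) = 36.22 μm/a
  sum: 22.72 + 36.22 → r_corr = 58.94 μm/a
58.9 μm/a falls in (50, 80] for carbon steel → category C4

C4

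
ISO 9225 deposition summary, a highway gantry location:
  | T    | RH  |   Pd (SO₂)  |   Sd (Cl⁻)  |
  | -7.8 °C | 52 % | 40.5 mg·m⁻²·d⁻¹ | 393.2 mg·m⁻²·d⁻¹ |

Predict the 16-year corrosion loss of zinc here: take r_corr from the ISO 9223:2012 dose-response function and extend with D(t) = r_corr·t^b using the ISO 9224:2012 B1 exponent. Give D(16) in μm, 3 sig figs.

D(16) = 7.41 μm

zinc: f(T) = +0.038·(T−10) [T≤10 °C] = -0.6764
  sulphur-dioxide contribution → 0.3655 μm/a
  chloride contribution → 0.4118 μm/a
  ⇒ r_corr(zinc) = 0.7774 μm/a
Long-term exponent b (ISO 9224 Table 2, B1) = 0.813
  D(16) = 0.7774 × 16^0.813 = 0.7774 × 9.527 = 7.406 μm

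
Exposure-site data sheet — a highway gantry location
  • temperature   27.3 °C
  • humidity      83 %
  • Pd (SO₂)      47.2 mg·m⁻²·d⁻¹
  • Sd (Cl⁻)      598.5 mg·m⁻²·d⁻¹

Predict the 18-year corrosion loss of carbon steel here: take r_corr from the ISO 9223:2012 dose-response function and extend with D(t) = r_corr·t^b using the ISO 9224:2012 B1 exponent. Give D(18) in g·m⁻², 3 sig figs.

carbon steel: temperature factor f = -0.054·(17.3) = -0.9342
  sulphur-dioxide contribution → 27.14 μm/a
  chloride contribution → 247.8 μm/a
  ⇒ r_corr(carbon steel) = 275 μm/a
ISO 9224: D(t) = r_corr · t^b with b = 0.523 (carbon steel, B1)
  D(18) = 275 × 18^0.523 = 275 × 4.534 = 1247 μm
  Mass loss = 1247 μm × 7.85 g/cm³ = 9788 g·m⁻²

D(18) = 9.79e+03 g·m⁻²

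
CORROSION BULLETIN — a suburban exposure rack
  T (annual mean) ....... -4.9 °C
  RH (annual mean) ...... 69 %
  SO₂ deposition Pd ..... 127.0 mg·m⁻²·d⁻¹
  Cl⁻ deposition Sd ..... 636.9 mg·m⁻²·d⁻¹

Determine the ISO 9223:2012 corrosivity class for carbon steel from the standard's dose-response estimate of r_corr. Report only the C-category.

carbon steel: f(T) = +0.150·(T−10) [T≤10 °C] = -2.2350
  SO₂ term: 1.77·127.0^0.52·exp(0.02·69-2.2350) = 9.346
  Sd branch = 0.102·Sd^0.62·e^(0.033·RH+0.04·T) = 44.76 μm/a
  r_corr = 9.346 + 44.76 = 54.11 μm/a
Category bounds: 50…80 μm/a bracket r_corr ⇒ C4

C4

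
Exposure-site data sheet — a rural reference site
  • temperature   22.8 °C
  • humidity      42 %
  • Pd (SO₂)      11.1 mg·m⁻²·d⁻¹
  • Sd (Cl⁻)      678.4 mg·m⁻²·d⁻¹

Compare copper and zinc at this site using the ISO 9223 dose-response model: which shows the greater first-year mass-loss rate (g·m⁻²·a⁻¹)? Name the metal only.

zinc

copper: temperature factor f = -0.080·(12.8) = -1.0240
  sulphur-dioxide contribution → 0.04242 μm/a
  chloride contribution → 0.8262 μm/a
  ⇒ r_corr(copper) = 0.8686 μm/a
  mass loss = 0.8686 μm/a × 8.96 g/cm³ = 7.783 g·m⁻²·a⁻¹
zinc: temperature factor f = -0.071·(12.8) = -0.9088
  sulphur-dioxide contribution → 0.1035 μm/a
  chloride contribution → 6.992 μm/a
  total first-year rate 7.095 μm/a
  mass loss = 7.095 μm/a × 7.14 g/cm³ = 50.66 g·m⁻²·a⁻¹
Ordering by g·m⁻²·a⁻¹: zinc (50.7) > copper (7.78)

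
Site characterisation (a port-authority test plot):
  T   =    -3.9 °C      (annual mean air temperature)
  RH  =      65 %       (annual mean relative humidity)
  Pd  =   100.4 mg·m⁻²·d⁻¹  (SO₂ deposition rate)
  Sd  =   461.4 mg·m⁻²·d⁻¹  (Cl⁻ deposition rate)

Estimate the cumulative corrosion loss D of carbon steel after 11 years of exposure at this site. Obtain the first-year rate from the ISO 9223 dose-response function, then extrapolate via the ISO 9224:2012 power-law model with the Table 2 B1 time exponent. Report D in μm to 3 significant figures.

D(11) = 148 μm

carbon steel: T≤10 °C ⇒ hinge +0.150·(-3.9−10) = -2.0850
  Pd branch = 1.77·Pd^0.52·e^(0.02·RH+f) = 8.871 μm/a
  Cl⁻ term: 0.102·461.4^0.62·exp(0.033·65+0.04·-3.9) = 33.43
  sum: 8.871 + 33.43 → r_corr = 42.3 μm/a
Power-law: D(11) = r_corr · 11^0.523
  D(11) = 42.3 × 11^0.523 = 42.3 × 3.505 = 148.3 μm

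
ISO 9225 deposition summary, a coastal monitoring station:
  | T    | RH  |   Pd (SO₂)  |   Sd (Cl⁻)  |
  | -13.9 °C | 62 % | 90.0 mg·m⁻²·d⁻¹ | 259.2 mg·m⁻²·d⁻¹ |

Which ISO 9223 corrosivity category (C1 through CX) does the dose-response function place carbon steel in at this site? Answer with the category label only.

C2

carbon steel: temperature factor f = +0.150·(-23.9) = -3.5850
  Pd branch = 1.77·Pd^0.52·e^(0.02·RH+f) = 1.761 μm/a
  Sd branch = 0.102·Sd^0.62·e^(0.033·RH+0.04·T) = 14.2 μm/a
  r_corr = 1.761 + 14.2 = 15.96 μm/a
Category bounds: 1.3…25 μm/a bracket r_corr ⇒ C2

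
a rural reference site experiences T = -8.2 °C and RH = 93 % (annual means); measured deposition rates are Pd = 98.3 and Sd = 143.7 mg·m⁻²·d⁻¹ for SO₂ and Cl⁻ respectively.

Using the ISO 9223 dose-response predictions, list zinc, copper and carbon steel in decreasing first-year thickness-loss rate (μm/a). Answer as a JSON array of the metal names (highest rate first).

zinc: temperature factor f = +0.038·(-18.2) = -0.6916
  Pd branch = 0.0129·Pd^0.44·e^(0.046·RH+f) = 3.506 μm/a
  Cl⁻ term: 0.0175·143.7^0.57·exp(0.008·93+0.085·-8.2) = 0.3113
  r_corr = 3.506 + 0.3113 = 3.818 μm/a
copper: temperature factor f = +0.126·(-18.2) = -2.2932
  Pd branch = 0.0053·Pd^0.26·e^(0.059·RH+f) = 0.426 μm/a
  Cl⁻ term: 0.01025·143.7^0.27·exp(0.036·93+0.049·-8.2) = 0.746
  r_corr = 0.426 + 0.746 = 1.172 μm/a
carbon steel: temperature factor f = +0.150·(-18.2) = -2.7300
  SO₂ term: 1.77·98.3^0.52·exp(0.02·93-2.7300) = 8.059
  Sd branch = 0.102·Sd^0.62·e^(0.033·RH+0.04·T) = 34.41 μm/a
  r_corr = 8.059 + 34.41 = 42.46 μm/a
Ordering by μm/a: carbon steel (42.5) > zinc (3.82) > copper (1.17)

["carbon steel", "zinc", "copper"]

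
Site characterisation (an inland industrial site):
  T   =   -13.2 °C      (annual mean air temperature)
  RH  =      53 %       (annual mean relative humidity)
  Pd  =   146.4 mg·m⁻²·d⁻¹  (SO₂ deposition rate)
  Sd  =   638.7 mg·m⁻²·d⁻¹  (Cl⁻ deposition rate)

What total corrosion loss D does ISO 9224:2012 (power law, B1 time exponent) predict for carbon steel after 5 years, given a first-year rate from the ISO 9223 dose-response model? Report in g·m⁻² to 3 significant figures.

D(5) = 384 g·m⁻²

carbon steel: f(T) = +0.150·(T−10) [T≤10 °C] = -3.4800
  sulphur-dioxide contribution → 2.104 μm/a
  chloride contribution → 18.97 μm/a
  ⇒ r_corr(carbon steel) = 21.08 μm/a
ISO 9224: D(t) = r_corr · t^b with b = 0.523 (carbon steel, B1)
  D(5) = 21.08 × 5^0.523 = 21.08 × 2.32 = 48.91 μm
  Mass loss = 48.91 μm × 7.85 g/cm³ = 383.9 g·m⁻²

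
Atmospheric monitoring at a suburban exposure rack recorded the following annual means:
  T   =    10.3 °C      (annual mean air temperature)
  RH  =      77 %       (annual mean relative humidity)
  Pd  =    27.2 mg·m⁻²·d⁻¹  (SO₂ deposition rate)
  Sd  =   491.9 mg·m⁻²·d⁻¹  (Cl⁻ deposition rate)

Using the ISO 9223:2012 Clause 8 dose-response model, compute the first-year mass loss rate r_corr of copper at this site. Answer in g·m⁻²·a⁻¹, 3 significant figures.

r_corr = 23.3 g·m⁻²·a⁻¹

copper: T>10 °C ⇒ hinge -0.080·(10.3−10) = -0.0240
  Pd branch = 0.0053·Pd^0.26·e^(0.059·RH+f) = 1.148 μm/a
  Cl⁻ term: 0.01025·491.9^0.27·exp(0.036·77+0.049·10.3) = 1.447
  sum: 1.148 + 1.447 → r_corr = 2.595 μm/a
Convert to mass loss: 2.595 μm/a × 8.96 g/cm³ = 23.25 g·m⁻²·a⁻¹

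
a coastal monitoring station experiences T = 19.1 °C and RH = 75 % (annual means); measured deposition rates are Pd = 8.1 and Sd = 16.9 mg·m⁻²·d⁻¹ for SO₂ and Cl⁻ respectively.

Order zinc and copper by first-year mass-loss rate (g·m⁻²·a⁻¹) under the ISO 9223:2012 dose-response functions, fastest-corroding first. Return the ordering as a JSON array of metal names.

zinc: temperature factor f = -0.071·(9.1) = -0.6461
  Pd branch = 0.0129·Pd^0.44·e^(0.046·RH+f) = 0.5346 μm/a
  Cl⁻ term: 0.0175·16.9^0.57·exp(0.008·75+0.085·19.1) = 0.8102
  r_corr = 0.5346 + 0.8102 = 1.345 μm/a
  mass loss = 1.345 μm/a × 7.14 g/cm³ = 9.602 g·m⁻²·a⁻¹
copper: f(T) = -0.080·(T−10) [T>10 °C] = -0.7280
  Pd branch = 0.0053·Pd^0.26·e^(0.059·RH+f) = 0.3682 μm/a
  Cl⁻ term: 0.01025·16.9^0.27·exp(0.036·75+0.049·19.1) = 0.8343
  sum: 0.3682 + 0.8343 → r_corr = 1.202 μm/a
  mass loss = 1.202 μm/a × 8.96 g/cm³ = 10.77 g·m⁻²·a⁻¹
Ordering by g·m⁻²·a⁻¹: copper (10.8) > zinc (9.6)

["copper", "zinc"]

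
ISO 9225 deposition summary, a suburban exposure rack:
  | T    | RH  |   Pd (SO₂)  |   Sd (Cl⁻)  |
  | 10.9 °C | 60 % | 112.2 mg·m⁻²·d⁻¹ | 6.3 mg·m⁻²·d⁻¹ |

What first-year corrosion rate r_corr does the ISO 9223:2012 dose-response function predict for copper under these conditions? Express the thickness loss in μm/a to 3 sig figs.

copper: T>10 °C ⇒ hinge -0.080·(10.9−10) = -0.0720
  Pd branch = 0.0053·Pd^0.26·e^(0.059·RH+f) = 0.58 μm/a
  Cl⁻ term: 0.01025·6.3^0.27·exp(0.036·60+0.049·10.9) = 0.2492
  r_corr = 0.58 + 0.2492 = 0.8292 μm/a

r_corr = 0.829 μm/a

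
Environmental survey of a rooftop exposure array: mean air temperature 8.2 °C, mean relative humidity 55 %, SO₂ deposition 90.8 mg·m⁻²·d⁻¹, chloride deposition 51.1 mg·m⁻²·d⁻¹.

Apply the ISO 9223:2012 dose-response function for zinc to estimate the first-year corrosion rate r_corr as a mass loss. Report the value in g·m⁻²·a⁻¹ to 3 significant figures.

r_corr = 11.5 g·m⁻²·a⁻¹

zinc: T≤10 °C ⇒ hinge +0.038·(8.2−10) = -0.0684
  Pd branch = 0.0129·Pd^0.44·e^(0.046·RH+f) = 1.1 μm/a
  Sd branch = 0.0175·Sd^0.57·e^(0.008·RH+0.085·T) = 0.5136 μm/a
  r_corr = 1.1 + 0.5136 = 1.613 μm/a
Convert to mass loss: 1.613 μm/a × 7.14 g/cm³ = 11.52 g·m⁻²·a⁻¹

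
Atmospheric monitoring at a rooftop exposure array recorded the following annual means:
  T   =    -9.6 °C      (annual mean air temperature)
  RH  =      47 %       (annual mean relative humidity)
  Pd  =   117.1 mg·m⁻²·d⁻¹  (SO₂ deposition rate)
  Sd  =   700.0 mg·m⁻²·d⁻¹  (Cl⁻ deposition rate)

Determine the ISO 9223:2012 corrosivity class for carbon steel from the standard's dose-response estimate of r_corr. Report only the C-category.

C2

carbon steel: T≤10 °C ⇒ hinge +0.150·(-9.6−10) = -2.9400
  sulphur-dioxide contribution → 2.851 μm/a
  chloride contribution → 19.03 μm/a
  total first-year rate 21.88 μm/a
21.9 μm/a falls in (1.3, 25] for carbon steel → category C2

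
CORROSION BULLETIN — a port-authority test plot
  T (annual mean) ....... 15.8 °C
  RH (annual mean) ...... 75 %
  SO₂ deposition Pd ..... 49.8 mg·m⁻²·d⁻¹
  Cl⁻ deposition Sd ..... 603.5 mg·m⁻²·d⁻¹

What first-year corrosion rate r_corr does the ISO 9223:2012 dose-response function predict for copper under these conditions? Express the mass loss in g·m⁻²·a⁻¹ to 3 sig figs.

copper: T>10 °C ⇒ hinge -0.080·(15.8−10) = -0.4640
  sulphur-dioxide contribution → 0.7688 μm/a
  chloride contribution → 1.864 μm/a
  total first-year rate 2.632 μm/a
Convert to mass loss: 2.632 μm/a × 8.96 g/cm³ = 23.59 g·m⁻²·a⁻¹

r_corr = 23.6 g·m⁻²·a⁻¹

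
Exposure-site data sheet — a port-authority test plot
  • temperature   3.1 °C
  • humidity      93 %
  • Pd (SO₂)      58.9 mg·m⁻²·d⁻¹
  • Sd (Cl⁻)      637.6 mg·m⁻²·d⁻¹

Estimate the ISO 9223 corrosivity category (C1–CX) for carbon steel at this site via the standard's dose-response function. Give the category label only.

carbon steel: T≤10 °C ⇒ hinge +0.150·(3.1−10) = -1.0350
  Pd branch = 1.77·Pd^0.52·e^(0.02·RH+f) = 33.63 μm/a
  Sd branch = 0.102·Sd^0.62·e^(0.033·RH+0.04·T) = 136.2 μm/a
  r_corr = 33.63 + 136.2 = 169.8 μm/a
170 μm/a falls in (80, 200] for carbon steel → category C5

C5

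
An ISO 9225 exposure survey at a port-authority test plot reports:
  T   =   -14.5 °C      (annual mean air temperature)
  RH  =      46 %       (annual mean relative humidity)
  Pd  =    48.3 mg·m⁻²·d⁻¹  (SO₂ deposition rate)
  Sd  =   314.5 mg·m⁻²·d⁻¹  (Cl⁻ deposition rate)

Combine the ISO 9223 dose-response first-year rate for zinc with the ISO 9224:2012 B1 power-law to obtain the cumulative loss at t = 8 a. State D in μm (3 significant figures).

zinc: temperature factor f = +0.038·(-24.5) = -0.9310
  Pd branch = 0.0129·Pd^0.44·e^(0.046·RH+f) = 0.2324 μm/a
  Sd branch = 0.0175·Sd^0.57·e^(0.008·RH+0.085·T) = 0.1955 μm/a
  sum: 0.2324 + 0.1955 → r_corr = 0.4279 μm/a
ISO 9224: D(t) = r_corr · t^b with b = 0.813 (zinc, B1)
  D(8) = 0.4279 × 8^0.813 = 0.4279 × 5.423 = 2.32 μm

D(8) = 2.32 μm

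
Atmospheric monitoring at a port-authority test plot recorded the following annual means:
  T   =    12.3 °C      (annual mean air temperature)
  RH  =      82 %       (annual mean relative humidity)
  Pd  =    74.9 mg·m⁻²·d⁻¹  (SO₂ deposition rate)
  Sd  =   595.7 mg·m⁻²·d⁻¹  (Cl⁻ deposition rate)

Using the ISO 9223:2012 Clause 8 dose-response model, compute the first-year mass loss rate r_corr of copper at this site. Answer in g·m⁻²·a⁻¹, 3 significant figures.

copper: T>10 °C ⇒ hinge -0.080·(12.3−10) = -0.1840
  SO₂ term: 0.0053·74.9^0.26·exp(0.059·82-0.1840) = 1.709
  Sd branch = 0.01025·Sd^0.27·e^(0.036·RH+0.049·T) = 2.013 μm/a
  sum: 1.709 + 2.013 → r_corr = 3.722 μm/a
Convert to mass loss: 3.722 μm/a × 8.96 g/cm³ = 33.35 g·m⁻²·a⁻¹

r_corr = 33.3 g·m⁻²·a⁻¹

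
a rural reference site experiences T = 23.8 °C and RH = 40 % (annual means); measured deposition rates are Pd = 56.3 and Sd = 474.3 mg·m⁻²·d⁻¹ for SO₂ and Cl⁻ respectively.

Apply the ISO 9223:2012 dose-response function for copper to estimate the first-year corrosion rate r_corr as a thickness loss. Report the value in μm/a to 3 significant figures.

r_corr = 0.786 μm/a

copper: f(T) = -0.080·(T−10) [T>10 °C] = -1.1040
  sulphur-dioxide contribution → 0.05307 μm/a
  chloride contribution → 0.733 μm/a
  ⇒ r_corr(copper) = 0.7861 μm/a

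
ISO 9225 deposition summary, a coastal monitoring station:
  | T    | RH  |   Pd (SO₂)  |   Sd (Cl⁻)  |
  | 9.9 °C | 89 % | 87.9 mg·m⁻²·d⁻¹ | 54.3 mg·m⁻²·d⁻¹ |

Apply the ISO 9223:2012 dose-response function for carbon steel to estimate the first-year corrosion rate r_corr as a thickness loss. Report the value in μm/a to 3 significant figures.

r_corr = 140 μm/a

carbon steel: f(T) = +0.150·(T−10) [T≤10 °C] = -0.0150
  Pd branch = 1.77·Pd^0.52·e^(0.02·RH+f) = 106 μm/a
  Sd branch = 0.102·Sd^0.62·e^(0.033·RH+0.04·T) = 34.02 μm/a
  r_corr = 106 + 34.02 = 140 μm/a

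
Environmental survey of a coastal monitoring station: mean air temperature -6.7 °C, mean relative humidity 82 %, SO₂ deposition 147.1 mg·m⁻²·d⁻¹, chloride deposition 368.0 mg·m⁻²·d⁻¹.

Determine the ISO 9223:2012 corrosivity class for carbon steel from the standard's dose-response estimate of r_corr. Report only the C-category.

C4

carbon steel: f(T) = +0.150·(T−10) [T≤10 °C] = -2.5050
  SO₂ term: 1.77·147.1^0.52·exp(0.02·82-2.5050) = 9.988
  Sd branch = 0.102·Sd^0.62·e^(0.033·RH+0.04·T) = 45.52 μm/a
  r_corr = 9.988 + 45.52 = 55.51 μm/a
ISO 9223 Table 2 (carbon steel): 50 < 55.5 ≤ 80 μm/a ⇒ C4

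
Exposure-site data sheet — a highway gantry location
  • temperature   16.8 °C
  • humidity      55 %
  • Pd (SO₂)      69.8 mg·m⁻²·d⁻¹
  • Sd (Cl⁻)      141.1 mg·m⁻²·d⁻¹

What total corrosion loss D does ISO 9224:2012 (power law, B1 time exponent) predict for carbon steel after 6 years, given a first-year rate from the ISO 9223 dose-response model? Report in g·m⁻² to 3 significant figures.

carbon steel: f(T) = -0.054·(T−10) [T>10 °C] = -0.3672
  SO₂ term: 1.77·69.8^0.52·exp(0.02·55-0.3672) = 33.5
  Sd branch = 0.102·Sd^0.62·e^(0.033·RH+0.04·T) = 26.39 μm/a
  r_corr = 33.5 + 26.39 = 59.89 μm/a
Long-term exponent b (ISO 9224 Table 2, B1) = 0.523
  D(6) = 59.89 × 6^0.523 = 59.89 × 2.553 = 152.9 μm
  Mass loss = 152.9 μm × 7.85 g/cm³ = 1200 g·m⁻²

D(6) = 1.20e+03 g·m⁻²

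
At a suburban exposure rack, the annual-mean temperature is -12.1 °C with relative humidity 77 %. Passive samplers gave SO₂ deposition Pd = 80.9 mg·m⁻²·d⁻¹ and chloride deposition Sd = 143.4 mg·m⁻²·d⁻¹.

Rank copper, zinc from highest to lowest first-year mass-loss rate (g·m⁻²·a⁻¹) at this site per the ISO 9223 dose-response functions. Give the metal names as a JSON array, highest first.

copper: f(T) = +0.126·(T−10) [T≤10 °C] = -2.7846
  SO₂ term: 0.0053·80.9^0.26·exp(0.059·77-2.7846) = 0.09638
  Sd branch = 0.01025·Sd^0.27·e^(0.036·RH+0.049·T) = 0.3462 μm/a
  r_corr = 0.09638 + 0.3462 = 0.4426 μm/a
  mass loss = 0.4426 μm/a × 8.96 g/cm³ = 3.966 g·m⁻²·a⁻¹
zinc: f(T) = +0.038·(T−10) [T≤10 °C] = -0.8398
  Pd branch = 0.0129·Pd^0.44·e^(0.046·RH+f) = 1.329 μm/a
  Cl⁻ term: 0.0175·143.4^0.57·exp(0.008·77+0.085·-12.1) = 0.1964
  r_corr = 1.329 + 0.1964 = 1.526 μm/a
  mass loss = 1.526 μm/a × 7.14 g/cm³ = 10.89 g·m⁻²·a⁻¹
Ordering by g·m⁻²·a⁻¹: zinc (10.9) > copper (3.97)

["zinc", "copper"]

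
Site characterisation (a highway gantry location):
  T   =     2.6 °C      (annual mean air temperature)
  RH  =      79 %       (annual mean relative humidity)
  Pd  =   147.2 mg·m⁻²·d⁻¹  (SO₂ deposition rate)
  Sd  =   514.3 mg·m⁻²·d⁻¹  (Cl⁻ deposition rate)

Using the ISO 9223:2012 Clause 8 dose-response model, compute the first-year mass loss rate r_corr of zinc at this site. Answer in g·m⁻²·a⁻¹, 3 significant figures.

zinc: f(T) = +0.038·(T−10) [T≤10 °C] = -0.2812
  sulphur-dioxide contribution → 3.316 μm/a
  chloride contribution → 1.442 μm/a
  total first-year rate 4.757 μm/a
Convert to mass loss: 4.757 μm/a × 7.14 g/cm³ = 33.97 g·m⁻²·a⁻¹

r_corr = 34.0 g·m⁻²·a⁻¹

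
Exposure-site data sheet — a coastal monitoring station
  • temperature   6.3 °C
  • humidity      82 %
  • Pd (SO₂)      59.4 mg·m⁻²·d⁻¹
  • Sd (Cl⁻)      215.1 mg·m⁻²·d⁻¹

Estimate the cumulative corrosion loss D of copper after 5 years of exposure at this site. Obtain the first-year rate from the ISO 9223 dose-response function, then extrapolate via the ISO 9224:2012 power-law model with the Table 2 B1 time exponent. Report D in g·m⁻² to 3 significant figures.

D(5) = 61.7 g·m⁻²

copper: temperature factor f = +0.126·(-3.7) = -0.4662
  Pd branch = 0.0053·Pd^0.26·e^(0.059·RH+f) = 1.214 μm/a
  Cl⁻ term: 0.01025·215.1^0.27·exp(0.036·82+0.049·6.3) = 1.139
  sum: 1.214 + 1.139 → r_corr = 2.353 μm/a
ISO 9224: D(t) = r_corr · t^b with b = 0.667 (copper, B1)
  D(5) = 2.353 × 5^0.667 = 2.353 × 2.926 = 6.884 μm
  Mass loss = 6.884 μm × 8.96 g/cm³ = 61.68 g·m⁻²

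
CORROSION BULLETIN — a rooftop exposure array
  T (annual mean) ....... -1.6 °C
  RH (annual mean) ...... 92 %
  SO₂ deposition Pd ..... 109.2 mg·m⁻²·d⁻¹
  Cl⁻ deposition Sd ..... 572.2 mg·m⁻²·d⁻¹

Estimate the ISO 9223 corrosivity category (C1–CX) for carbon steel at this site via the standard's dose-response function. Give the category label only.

carbon steel: temperature factor f = +0.150·(-11.6) = -1.7400
  SO₂ term: 1.77·109.2^0.52·exp(0.02·92-1.7400) = 22.45
  Cl⁻ term: 0.102·572.2^0.62·exp(0.033·92+0.04·-1.6) = 102.1
  r_corr = 22.45 + 102.1 = 124.5 μm/a
Category bounds: 80…200 μm/a bracket r_corr ⇒ C5

C5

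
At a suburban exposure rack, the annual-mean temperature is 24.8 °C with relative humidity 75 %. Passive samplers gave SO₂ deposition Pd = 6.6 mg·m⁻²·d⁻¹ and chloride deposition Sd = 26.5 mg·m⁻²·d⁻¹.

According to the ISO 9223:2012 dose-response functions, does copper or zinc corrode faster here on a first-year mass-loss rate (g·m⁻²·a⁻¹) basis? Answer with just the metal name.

copper: f(T) = -0.080·(T−10) [T>10 °C] = -1.1840
  Pd branch = 0.0053·Pd^0.26·e^(0.059·RH+f) = 0.2213 μm/a
  Cl⁻ term: 0.01025·26.5^0.27·exp(0.036·75+0.049·24.8) = 1.246
  sum: 0.2213 + 1.246 → r_corr = 1.467 μm/a
  mass loss = 1.467 μm/a × 8.96 g/cm³ = 13.14 g·m⁻²·a⁻¹
zinc: temperature factor f = -0.071·(14.8) = -1.0508
  SO₂ term: 0.0129·6.6^0.44·exp(0.046·75-1.0508) = 0.3259
  Cl⁻ term: 0.0175·26.5^0.57·exp(0.008·75+0.085·24.8) = 1.7
  sum: 0.3259 + 1.7 → r_corr = 2.026 μm/a
  mass loss = 2.026 μm/a × 7.14 g/cm³ = 14.46 g·m⁻²·a⁻¹
Ordering by g·m⁻²·a⁻¹: zinc (14.5) > copper (13.1)

zinc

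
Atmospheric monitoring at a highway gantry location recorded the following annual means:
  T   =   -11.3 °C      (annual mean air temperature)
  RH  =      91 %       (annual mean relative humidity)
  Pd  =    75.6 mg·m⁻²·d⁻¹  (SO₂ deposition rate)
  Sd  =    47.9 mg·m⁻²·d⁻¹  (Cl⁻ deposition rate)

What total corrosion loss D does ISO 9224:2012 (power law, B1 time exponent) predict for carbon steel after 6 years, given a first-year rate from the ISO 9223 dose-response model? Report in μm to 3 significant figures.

carbon steel: T≤10 °C ⇒ hinge +0.150·(-11.3−10) = -3.1950
  SO₂ term: 1.77·75.6^0.52·exp(0.02·91-3.1950) = 4.243
  Sd branch = 0.102·Sd^0.62·e^(0.033·RH+0.04·T) = 14.4 μm/a
  r_corr = 4.243 + 14.4 = 18.64 μm/a
Long-term exponent b (ISO 9224 Table 2, B1) = 0.523
  D(6) = 18.64 × 6^0.523 = 18.64 × 2.553 = 47.58 μm

D(6) = 47.6 μm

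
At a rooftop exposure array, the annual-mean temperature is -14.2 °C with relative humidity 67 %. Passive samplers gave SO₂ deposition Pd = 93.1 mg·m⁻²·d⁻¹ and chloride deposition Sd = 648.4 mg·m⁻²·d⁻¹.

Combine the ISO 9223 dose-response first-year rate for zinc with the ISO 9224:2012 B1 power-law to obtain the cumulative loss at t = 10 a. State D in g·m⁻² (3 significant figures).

D(10) = 54.9 g·m⁻²

zinc: f(T) = +0.038·(T−10) [T≤10 °C] = -0.9196
  Pd branch = 0.0129·Pd^0.44·e^(0.046·RH+f) = 0.8242 μm/a
  Cl⁻ term: 0.0175·648.4^0.57·exp(0.008·67+0.085·-14.2) = 0.3584
  r_corr = 0.8242 + 0.3584 = 1.183 μm/a
ISO 9224: D(t) = r_corr · t^b with b = 0.813 (zinc, B1)
  D(10) = 1.183 × 10^0.813 = 1.183 × 6.501 = 7.689 μm
  Mass loss = 7.689 μm × 7.14 g/cm³ = 54.9 g·m⁻²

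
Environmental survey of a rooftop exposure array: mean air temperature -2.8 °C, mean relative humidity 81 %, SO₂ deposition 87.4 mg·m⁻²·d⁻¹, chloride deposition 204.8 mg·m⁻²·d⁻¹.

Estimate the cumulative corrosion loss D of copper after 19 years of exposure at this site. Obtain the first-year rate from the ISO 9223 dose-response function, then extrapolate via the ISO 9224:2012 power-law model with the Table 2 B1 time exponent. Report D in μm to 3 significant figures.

D(19) = 7.81 μm

copper: temperature factor f = +0.126·(-12.8) = -1.6128
  SO₂ term: 0.0053·87.4^0.26·exp(0.059·81-1.6128) = 0.4019
  Sd branch = 0.01025·Sd^0.27·e^(0.036·RH+0.049·T) = 0.6944 μm/a
  r_corr = 0.4019 + 0.6944 = 1.096 μm/a
Long-term exponent b (ISO 9224 Table 2, B1) = 0.667
  D(19) = 1.096 × 19^0.667 = 1.096 × 7.127 = 7.814 μm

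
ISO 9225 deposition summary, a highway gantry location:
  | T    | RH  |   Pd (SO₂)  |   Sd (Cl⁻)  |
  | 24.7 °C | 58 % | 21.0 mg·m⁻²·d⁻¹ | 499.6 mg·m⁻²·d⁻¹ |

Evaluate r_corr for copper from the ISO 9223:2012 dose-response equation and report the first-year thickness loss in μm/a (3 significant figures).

r_corr = 1.60 μm/a

copper: f(T) = -0.080·(T−10) [T>10 °C] = -1.1760
  sulphur-dioxide contribution → 0.1105 μm/a
  chloride contribution → 1.485 μm/a
  total first-year rate 1.596 μm/a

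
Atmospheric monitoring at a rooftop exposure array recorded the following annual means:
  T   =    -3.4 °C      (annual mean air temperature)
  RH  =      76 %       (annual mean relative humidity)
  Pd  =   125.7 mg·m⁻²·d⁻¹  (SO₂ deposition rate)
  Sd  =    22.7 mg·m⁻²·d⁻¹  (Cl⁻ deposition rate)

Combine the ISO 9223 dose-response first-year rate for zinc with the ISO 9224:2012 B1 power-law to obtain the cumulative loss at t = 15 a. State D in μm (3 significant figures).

zinc: T≤10 °C ⇒ hinge +0.038·(-3.4−10) = -0.5092
  Pd branch = 0.0129·Pd^0.44·e^(0.046·RH+f) = 2.145 μm/a
  Sd branch = 0.0175·Sd^0.57·e^(0.008·RH+0.085·T) = 0.1427 μm/a
  r_corr = 2.145 + 0.1427 = 2.288 μm/a
Long-term exponent b (ISO 9224 Table 2, B1) = 0.813
  D(15) = 2.288 × 15^0.813 = 2.288 × 9.04 = 20.68 μm

D(15) = 20.7 μm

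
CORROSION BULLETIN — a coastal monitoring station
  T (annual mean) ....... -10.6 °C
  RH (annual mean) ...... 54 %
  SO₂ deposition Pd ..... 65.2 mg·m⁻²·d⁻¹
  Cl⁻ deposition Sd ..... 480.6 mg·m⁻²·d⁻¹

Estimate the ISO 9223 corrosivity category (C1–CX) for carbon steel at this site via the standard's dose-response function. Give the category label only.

carbon steel: f(T) = +0.150·(T−10) [T≤10 °C] = -3.0900
  SO₂ term: 1.77·65.2^0.52·exp(0.02·54-3.0900) = 2.082
  Cl⁻ term: 0.102·480.6^0.62·exp(0.033·54+0.04·-10.6) = 18.24
  r_corr = 2.082 + 18.24 = 20.32 μm/a
20.3 μm/a falls in (1.3, 25] for carbon steel → category C2

C2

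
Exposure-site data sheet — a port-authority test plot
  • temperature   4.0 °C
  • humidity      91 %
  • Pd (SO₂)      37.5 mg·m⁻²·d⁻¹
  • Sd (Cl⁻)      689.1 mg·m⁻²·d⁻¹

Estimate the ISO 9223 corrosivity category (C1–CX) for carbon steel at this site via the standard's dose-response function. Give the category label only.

C5

carbon steel: temperature factor f = +0.150·(-6.0) = -0.9000
  sulphur-dioxide contribution → 29.24 μm/a
  chloride contribution → 138.7 μm/a
  total first-year rate 167.9 μm/a
168 μm/a falls in (80, 200] for carbon steel → category C5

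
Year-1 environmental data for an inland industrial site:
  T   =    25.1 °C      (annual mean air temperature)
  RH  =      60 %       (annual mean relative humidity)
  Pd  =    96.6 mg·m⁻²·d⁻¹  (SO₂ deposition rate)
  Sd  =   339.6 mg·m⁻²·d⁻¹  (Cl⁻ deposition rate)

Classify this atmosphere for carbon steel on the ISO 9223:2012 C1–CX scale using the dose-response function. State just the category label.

C5

carbon steel: temperature factor f = -0.054·(15.1) = -0.8154
  SO₂ term: 1.77·96.6^0.52·exp(0.02·60-0.8154) = 28
  Sd branch = 0.102·Sd^0.62·e^(0.033·RH+0.04·T) = 74.77 μm/a
  sum: 28 + 74.77 → r_corr = 102.8 μm/a
103 μm/a falls in (80, 200] for carbon steel → category C5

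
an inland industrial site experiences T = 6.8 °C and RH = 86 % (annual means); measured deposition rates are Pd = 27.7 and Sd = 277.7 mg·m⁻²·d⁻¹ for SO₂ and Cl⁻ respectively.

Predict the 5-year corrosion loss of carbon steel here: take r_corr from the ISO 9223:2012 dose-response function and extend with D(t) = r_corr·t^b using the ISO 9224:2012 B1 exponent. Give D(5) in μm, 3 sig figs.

carbon steel: temperature factor f = +0.150·(-3.2) = -0.4800
  Pd branch = 1.77·Pd^0.52·e^(0.02·RH+f) = 34.4 μm/a
  Sd branch = 0.102·Sd^0.62·e^(0.033·RH+0.04·T) = 74.86 μm/a
  r_corr = 34.4 + 74.86 = 109.3 μm/a
Power-law: D(5) = r_corr · 5^0.523
  D(5) = 109.3 × 5^0.523 = 109.3 × 2.32 = 253.5 μm

D(5) = 254 μm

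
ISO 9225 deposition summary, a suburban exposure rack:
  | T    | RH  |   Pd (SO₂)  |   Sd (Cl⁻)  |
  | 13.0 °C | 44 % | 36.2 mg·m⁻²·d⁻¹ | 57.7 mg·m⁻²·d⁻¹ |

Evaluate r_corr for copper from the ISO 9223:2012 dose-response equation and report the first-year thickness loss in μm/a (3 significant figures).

r_corr = 0.425 μm/a

copper: f(T) = -0.080·(T−10) [T>10 °C] = -0.2400
  Pd branch = 0.0053·Pd^0.26·e^(0.059·RH+f) = 0.1421 μm/a
  Sd branch = 0.01025·Sd^0.27·e^(0.036·RH+0.049·T) = 0.2824 μm/a
  r_corr = 0.1421 + 0.2824 = 0.4245 μm/a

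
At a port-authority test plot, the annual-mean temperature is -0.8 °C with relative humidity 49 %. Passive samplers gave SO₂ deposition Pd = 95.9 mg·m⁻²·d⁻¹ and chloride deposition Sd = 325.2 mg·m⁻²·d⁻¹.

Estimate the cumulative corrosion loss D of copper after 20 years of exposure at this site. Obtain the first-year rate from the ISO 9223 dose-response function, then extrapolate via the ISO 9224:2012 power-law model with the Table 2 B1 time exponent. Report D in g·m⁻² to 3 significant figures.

copper: T≤10 °C ⇒ hinge +0.126·(-0.8−10) = -1.3608
  Pd branch = 0.0053·Pd^0.26·e^(0.059·RH+f) = 0.08019 μm/a
  Sd branch = 0.01025·Sd^0.27·e^(0.036·RH+0.049·T) = 0.2742 μm/a
  r_corr = 0.08019 + 0.2742 = 0.3544 μm/a
Long-term exponent b (ISO 9224 Table 2, B1) = 0.667
  D(20) = 0.3544 × 20^0.667 = 0.3544 × 7.375 = 2.614 μm
  Mass loss = 2.614 μm × 8.96 g/cm³ = 23.42 g·m⁻²

D(20) = 23.4 g·m⁻²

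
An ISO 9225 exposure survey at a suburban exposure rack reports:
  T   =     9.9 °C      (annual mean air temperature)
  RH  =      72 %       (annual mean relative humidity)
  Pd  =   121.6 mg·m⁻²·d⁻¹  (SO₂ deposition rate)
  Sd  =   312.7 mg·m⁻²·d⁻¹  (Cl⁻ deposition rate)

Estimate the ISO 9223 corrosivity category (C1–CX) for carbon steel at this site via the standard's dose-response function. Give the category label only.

C5

carbon steel: temperature factor f = +0.150·(-0.1) = -0.0150
  SO₂ term: 1.77·121.6^0.52·exp(0.02·72-0.0150) = 89.33
  Cl⁻ term: 0.102·312.7^0.62·exp(0.033·72+0.04·9.9) = 57.47
  sum: 89.33 + 57.47 → r_corr = 146.8 μm/a
147 μm/a falls in (80, 200] for carbon steel → category C5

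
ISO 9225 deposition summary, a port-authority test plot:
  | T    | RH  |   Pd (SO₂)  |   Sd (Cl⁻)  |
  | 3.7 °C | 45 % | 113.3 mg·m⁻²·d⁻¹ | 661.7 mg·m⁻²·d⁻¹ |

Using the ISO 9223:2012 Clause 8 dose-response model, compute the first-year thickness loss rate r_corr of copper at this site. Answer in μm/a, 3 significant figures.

copper: T≤10 °C ⇒ hinge +0.126·(3.7−10) = -0.7938
  Pd branch = 0.0053·Pd^0.26·e^(0.059·RH+f) = 0.1166 μm/a
  Sd branch = 0.01025·Sd^0.27·e^(0.036·RH+0.049·T) = 0.3586 μm/a
  r_corr = 0.1166 + 0.3586 = 0.4752 μm/a

r_corr = 0.475 μm/a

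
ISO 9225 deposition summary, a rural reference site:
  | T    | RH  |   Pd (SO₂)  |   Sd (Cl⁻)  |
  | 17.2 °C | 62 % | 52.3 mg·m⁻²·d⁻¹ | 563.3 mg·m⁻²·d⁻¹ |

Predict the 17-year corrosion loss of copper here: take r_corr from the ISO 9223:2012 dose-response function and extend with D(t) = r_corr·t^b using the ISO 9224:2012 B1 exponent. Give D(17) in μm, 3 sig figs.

D(17) = 10.3 μm

copper: f(T) = -0.080·(T−10) [T>10 °C] = -0.5760
  Pd branch = 0.0053·Pd^0.26·e^(0.059·RH+f) = 0.3233 μm/a
  Cl⁻ term: 0.01025·563.3^0.27·exp(0.036·62+0.049·17.2) = 1.227
  sum: 0.3233 + 1.227 → r_corr = 1.55 μm/a
Power-law: D(17) = r_corr · 17^0.667
  D(17) = 1.55 × 17^0.667 = 1.55 × 6.618 = 10.26 μm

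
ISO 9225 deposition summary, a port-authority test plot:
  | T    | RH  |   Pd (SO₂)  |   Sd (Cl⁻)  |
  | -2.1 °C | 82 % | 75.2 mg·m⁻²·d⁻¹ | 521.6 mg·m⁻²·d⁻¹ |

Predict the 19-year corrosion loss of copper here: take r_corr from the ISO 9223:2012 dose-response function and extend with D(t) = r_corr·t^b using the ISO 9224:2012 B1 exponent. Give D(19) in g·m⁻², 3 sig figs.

copper: T≤10 °C ⇒ hinge +0.126·(-2.1−10) = -1.5246
  sulphur-dioxide contribution → 0.4478 μm/a
  chloride contribution → 0.9589 μm/a
  total first-year rate 1.407 μm/a
Power-law: D(19) = r_corr · 19^0.667
  D(19) = 1.407 × 19^0.667 = 1.407 × 7.127 = 10.03 μm
  Mass loss = 10.03 μm × 8.96 g/cm³ = 89.83 g·m⁻²

D(19) = 89.8 g·m⁻²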